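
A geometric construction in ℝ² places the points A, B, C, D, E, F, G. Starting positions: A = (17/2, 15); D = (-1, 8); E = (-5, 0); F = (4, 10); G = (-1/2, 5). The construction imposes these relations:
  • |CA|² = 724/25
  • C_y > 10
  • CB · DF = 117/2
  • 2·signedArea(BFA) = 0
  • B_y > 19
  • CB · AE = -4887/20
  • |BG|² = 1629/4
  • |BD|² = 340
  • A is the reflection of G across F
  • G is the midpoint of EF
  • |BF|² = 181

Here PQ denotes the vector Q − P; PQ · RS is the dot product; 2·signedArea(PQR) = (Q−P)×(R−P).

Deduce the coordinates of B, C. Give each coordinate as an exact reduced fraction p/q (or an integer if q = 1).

B = (13, 20)
C = (49/10, 11)

1. B_x = 13  [line -5·x + 9/2·y + -25 = 0 ∩ |BD|² = 340]
2. B_y = 20  [line -5·x + 9/2·y + -25 = 0 ∩ |BD|² = 340]
   → B = (13, 20)
3. C_x = 49/10  [CB · DF = 117/2 ∩ CB · AE = -4887/20]
4. C_y = 11  [CB · DF = 117/2 ∩ CB · AE = -4887/20]
   → C = (49/10, 11)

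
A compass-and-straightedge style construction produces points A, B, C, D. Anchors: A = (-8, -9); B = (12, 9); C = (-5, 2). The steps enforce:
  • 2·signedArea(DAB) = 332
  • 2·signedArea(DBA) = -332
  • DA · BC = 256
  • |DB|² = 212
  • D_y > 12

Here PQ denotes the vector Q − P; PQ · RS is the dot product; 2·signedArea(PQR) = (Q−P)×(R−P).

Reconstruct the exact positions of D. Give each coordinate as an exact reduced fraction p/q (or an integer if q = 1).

D = (-2, 13)

1. D_x = -2  [2·signedArea(DBA) = -332 ∩ DA · BC = 256]
2. D_y = 13  [2·signedArea(DBA) = -332 ∩ DA · BC = 256]
   → D = (-2, 13)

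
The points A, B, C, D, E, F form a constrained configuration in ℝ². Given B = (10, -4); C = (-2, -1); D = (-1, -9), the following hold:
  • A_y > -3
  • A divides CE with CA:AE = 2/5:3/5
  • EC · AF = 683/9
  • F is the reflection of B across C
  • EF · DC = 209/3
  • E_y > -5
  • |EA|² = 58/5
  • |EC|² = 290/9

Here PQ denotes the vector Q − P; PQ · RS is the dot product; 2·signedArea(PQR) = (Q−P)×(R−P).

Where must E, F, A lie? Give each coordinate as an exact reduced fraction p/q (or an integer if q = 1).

A = (-4/15, -37/15)
E = (7/3, -14/3)
F = (-14, 2)

1. F_x = -14  [F is the reflection of B across C]
2. F_y = 2  [F is the reflection of B across C]
   → F = (-14, 2)
3. E_x = 7/3  [line 1·x + -8·y + -119/3 = 0 ∩ |EC|² = 290/9]
4. E_y = -14/3  [line 1·x + -8·y + -119/3 = 0 ∩ |EC|² = 290/9]
   → E = (7/3, -14/3)
5. A_x = -4/15  [A divides CE with CA:AE = 2/5:3/5]
6. A_y = -37/15  [A divides CE with CA:AE = 2/5:3/5]
   → A = (-4/15, -37/15)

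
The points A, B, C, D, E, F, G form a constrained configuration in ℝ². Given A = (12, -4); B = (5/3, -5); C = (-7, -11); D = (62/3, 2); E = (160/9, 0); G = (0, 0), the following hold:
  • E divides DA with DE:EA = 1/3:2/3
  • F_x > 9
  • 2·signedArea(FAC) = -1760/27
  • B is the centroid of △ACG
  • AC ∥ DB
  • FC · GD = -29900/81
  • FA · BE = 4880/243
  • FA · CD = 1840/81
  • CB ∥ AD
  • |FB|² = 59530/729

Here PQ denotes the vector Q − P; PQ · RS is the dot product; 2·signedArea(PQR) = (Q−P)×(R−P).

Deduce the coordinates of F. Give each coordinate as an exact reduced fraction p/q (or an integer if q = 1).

F = (268/27, -4/3)

1. F_x = 268/27  [2·signedArea(FAC) = -1760/27 ∩ FC · GD = -29900/81]
2. F_y = -4/3  [2·signedArea(FAC) = -1760/27 ∩ FC · GD = -29900/81]
   → F = (268/27, -4/3)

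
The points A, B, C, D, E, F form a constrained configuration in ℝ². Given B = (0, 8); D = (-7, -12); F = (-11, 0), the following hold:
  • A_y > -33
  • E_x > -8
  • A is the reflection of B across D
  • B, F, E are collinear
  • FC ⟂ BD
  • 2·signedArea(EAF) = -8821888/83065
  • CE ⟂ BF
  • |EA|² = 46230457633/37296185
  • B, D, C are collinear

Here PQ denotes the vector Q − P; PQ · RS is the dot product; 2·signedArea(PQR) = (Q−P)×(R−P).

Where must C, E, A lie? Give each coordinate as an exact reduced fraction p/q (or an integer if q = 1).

A = (-14, -32)
C = (-1659/449, -1148/449)
E = (-617859/83065, 215168/83065)

1. C_x = -1659/449  [B, D, C are collinear ∩ FC ⟂ BD]
2. C_y = -1148/449  [B, D, C are collinear ∩ FC ⟂ BD]
   → C = (-1659/449, -1148/449)
3. E_x = -617859/83065  [B, F, E are collinear ∩ CE ⟂ BF]
4. E_y = 215168/83065  [B, F, E are collinear ∩ CE ⟂ BF]
   → E = (-617859/83065, 215168/83065)
5. A_x = -14  [A is the reflection of B across D]
6. A_y = -32  [A is the reflection of B across D]
   → A = (-14, -32)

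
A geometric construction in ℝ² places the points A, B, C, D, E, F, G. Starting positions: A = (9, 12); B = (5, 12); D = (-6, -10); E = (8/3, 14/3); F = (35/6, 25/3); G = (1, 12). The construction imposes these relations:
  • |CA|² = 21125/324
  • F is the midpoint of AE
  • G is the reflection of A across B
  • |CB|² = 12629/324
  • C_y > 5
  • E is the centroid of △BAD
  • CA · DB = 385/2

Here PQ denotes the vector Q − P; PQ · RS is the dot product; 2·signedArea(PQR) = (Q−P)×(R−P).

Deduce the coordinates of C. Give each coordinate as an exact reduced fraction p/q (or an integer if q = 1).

1. C_x = 67/18  [line -11·x + -22·y + 341/2 = 0 ∩ |CA|² = 21125/324]
2. C_y = 53/9  [line -11·x + -22·y + 341/2 = 0 ∩ |CA|² = 21125/324]
   → C = (67/18, 53/9)

C = (67/18, 53/9)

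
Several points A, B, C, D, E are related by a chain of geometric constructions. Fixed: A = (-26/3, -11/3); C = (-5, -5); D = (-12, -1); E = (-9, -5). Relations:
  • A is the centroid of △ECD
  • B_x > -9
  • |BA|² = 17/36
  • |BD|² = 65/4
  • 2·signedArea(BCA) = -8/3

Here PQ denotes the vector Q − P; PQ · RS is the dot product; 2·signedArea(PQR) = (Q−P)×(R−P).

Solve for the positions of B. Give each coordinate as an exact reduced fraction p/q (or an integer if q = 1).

B = (-17/2, -3)

1. B_x = -17/2  [line -4/3·x + -11/3·y + -67/3 = 0 ∩ |BD|² = 65/4]
2. B_y = -3  [line -4/3·x + -11/3·y + -67/3 = 0 ∩ |BD|² = 65/4]
   → B = (-17/2, -3)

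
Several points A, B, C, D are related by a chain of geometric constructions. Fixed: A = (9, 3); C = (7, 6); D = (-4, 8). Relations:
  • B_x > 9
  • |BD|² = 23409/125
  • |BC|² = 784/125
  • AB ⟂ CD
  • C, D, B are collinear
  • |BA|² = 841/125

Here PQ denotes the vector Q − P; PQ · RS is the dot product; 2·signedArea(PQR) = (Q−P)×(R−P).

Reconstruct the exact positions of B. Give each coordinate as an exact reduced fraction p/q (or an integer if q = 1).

1. B_x = 1183/125  [C, D, B are collinear ∩ AB ⟂ CD]
2. B_y = 694/125  [C, D, B are collinear ∩ AB ⟂ CD]
   → B = (1183/125, 694/125)

B = (1183/125, 694/125)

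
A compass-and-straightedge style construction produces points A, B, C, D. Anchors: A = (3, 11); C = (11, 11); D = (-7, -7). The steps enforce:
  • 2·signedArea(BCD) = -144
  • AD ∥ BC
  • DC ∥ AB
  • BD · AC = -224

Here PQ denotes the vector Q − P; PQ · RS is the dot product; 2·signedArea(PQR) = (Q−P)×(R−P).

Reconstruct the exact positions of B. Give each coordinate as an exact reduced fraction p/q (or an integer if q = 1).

B = (21, 29)

1. B_x = 21  [AD ∥ BC ∩ DC ∥ AB]
2. B_y = 29  [AD ∥ BC ∩ DC ∥ AB]
   → B = (21, 29)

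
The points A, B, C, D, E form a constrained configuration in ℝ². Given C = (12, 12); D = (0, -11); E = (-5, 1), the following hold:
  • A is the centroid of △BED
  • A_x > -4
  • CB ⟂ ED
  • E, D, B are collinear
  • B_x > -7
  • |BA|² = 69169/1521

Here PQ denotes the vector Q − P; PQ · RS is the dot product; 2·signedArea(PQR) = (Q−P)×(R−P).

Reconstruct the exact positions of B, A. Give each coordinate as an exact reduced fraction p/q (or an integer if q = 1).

1. B_x = -1080/169  [E, D, B are collinear ∩ CB ⟂ ED]
2. B_y = 733/169  [E, D, B are collinear ∩ CB ⟂ ED]
   → B = (-1080/169, 733/169)
3. A_x = -1925/507  [A is the centroid of △BED]
4. A_y = -319/169  [A is the centroid of △BED]
   → A = (-1925/507, -319/169)

A = (-1925/507, -319/169)
B = (-1080/169, 733/169)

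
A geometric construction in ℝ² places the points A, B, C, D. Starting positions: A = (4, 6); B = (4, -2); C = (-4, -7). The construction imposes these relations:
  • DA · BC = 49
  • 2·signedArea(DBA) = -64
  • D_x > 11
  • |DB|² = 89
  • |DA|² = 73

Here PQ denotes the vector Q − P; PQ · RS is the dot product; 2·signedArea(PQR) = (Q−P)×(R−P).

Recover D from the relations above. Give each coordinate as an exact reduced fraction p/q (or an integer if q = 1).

D = (12, 3)

1. D_x = 12  [2·signedArea(DBA) = -64 ∩ DA · BC = 49]
2. D_y = 3  [2·signedArea(DBA) = -64 ∩ DA · BC = 49]
   → D = (12, 3)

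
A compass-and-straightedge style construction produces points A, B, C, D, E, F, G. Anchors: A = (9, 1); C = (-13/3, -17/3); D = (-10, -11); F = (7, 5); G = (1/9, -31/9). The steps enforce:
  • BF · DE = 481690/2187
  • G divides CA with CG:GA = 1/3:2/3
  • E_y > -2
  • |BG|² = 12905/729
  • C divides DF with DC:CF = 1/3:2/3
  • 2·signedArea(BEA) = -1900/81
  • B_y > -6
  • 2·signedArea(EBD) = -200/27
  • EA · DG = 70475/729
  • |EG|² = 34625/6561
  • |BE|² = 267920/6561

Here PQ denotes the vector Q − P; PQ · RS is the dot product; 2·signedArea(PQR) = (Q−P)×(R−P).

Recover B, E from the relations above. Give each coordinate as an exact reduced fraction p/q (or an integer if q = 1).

1. E_x = 104/81  [line -91/9·x + -68/9·y + 1372/729 = 0 ∩ |EG|² = 34625/6561]
2. E_y = -119/81  [line -91/9·x + -68/9·y + 1372/729 = 0 ∩ |EG|² = 34625/6561]
   → E = (104/81, -119/81)
3. B_x = -88/27  [2·signedArea(BEA) = -1900/81 ∩ 2·signedArea(EBD) = -200/27]
4. B_y = -161/27  [2·signedArea(BEA) = -1900/81 ∩ 2·signedArea(EBD) = -200/27]
   → B = (-88/27, -161/27)

B = (-88/27, -161/27)
E = (104/81, -119/81)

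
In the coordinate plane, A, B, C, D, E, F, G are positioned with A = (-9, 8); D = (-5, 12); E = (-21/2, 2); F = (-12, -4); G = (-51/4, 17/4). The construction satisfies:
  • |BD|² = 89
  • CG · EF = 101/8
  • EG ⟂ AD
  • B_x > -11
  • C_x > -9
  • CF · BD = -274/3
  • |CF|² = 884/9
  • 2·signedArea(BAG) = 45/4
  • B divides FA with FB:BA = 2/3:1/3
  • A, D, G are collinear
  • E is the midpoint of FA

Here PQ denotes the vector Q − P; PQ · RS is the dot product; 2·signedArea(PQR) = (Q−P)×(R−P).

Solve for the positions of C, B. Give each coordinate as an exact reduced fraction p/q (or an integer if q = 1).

B = (-10, 4)
C = (-26/3, 16/3)

1. C_x = -26/3  [line 3/2·x + 6·y + -19 = 0 ∩ |CF|² = 884/9]
2. C_y = 16/3  [line 3/2·x + 6·y + -19 = 0 ∩ |CF|² = 884/9]
   → C = (-26/3, 16/3)
3. B_x = -10  [B divides FA with FB:BA = 2/3:1/3]
4. B_y = 4  [B divides FA with FB:BA = 2/3:1/3]
   → B = (-10, 4)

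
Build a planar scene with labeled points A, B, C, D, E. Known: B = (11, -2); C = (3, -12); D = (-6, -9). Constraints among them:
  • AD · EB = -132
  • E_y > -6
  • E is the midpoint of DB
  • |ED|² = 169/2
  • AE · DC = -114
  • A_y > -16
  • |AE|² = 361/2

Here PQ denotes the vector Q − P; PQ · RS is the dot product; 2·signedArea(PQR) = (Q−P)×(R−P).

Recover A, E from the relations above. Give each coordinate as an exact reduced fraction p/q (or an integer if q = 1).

1. E_x = 5/2  [E is the midpoint of DB]
2. E_y = -11/2  [E is the midpoint of DB]
   → E = (5/2, -11/2)
3. A_x = 12  [AD · EB = -132 ∩ AE · DC = -114]
4. A_y = -15  [AD · EB = -132 ∩ AE · DC = -114]
   → A = (12, -15)

A = (12, -15)
E = (5/2, -11/2)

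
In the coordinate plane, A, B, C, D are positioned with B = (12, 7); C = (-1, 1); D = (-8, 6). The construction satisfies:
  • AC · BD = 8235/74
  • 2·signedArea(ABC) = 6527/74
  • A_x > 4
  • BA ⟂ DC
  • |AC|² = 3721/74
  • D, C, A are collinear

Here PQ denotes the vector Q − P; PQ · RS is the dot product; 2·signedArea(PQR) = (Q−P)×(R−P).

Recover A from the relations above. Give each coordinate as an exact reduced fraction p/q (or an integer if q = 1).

A = (353/74, -231/74)

1. A_x = 353/74  [D, C, A are collinear ∩ BA ⟂ DC]
2. A_y = -231/74  [D, C, A are collinear ∩ BA ⟂ DC]
   → A = (353/74, -231/74)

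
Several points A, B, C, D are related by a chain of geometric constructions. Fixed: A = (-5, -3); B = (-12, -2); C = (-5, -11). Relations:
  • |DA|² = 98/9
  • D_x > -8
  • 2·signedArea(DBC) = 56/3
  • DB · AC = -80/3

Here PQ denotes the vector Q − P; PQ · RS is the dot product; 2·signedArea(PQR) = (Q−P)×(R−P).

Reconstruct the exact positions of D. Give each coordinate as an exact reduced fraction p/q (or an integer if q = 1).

D = (-22/3, -16/3)

1. D_x = -22/3  [2·signedArea(DBC) = 56/3 ∩ DB · AC = -80/3]
2. D_y = -16/3  [2·signedArea(DBC) = 56/3 ∩ DB · AC = -80/3]
   → D = (-22/3, -16/3)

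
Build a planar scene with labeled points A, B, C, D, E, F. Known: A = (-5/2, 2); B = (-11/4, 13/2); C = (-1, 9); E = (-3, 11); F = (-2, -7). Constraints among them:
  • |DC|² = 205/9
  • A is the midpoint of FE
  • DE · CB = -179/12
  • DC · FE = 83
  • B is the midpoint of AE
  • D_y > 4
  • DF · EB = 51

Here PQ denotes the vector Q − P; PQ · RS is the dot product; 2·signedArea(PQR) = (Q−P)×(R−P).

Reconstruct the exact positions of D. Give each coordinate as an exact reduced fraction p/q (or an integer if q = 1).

D = (-2, 13/3)

1. D_x = -2  [DF · EB = 51 ∩ DE · CB = -179/12]
2. D_y = 13/3  [DF · EB = 51 ∩ DE · CB = -179/12]
   → D = (-2, 13/3)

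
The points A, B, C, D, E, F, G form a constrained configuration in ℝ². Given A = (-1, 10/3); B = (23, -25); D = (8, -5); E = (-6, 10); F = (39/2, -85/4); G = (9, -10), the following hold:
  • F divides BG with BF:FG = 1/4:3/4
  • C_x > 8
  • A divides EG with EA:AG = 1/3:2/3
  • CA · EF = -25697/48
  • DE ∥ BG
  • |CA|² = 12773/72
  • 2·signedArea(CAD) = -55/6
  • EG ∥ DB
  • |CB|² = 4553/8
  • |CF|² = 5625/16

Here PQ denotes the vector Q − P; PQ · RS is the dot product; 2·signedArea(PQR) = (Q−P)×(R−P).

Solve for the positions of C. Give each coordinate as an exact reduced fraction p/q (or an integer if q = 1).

C = (33/4, -25/4)

1. C_x = 33/4  [2·signedArea(CAD) = -55/6 ∩ CA · EF = -25697/48]
2. C_y = -25/4  [2·signedArea(CAD) = -55/6 ∩ CA · EF = -25697/48]
   → C = (33/4, -25/4)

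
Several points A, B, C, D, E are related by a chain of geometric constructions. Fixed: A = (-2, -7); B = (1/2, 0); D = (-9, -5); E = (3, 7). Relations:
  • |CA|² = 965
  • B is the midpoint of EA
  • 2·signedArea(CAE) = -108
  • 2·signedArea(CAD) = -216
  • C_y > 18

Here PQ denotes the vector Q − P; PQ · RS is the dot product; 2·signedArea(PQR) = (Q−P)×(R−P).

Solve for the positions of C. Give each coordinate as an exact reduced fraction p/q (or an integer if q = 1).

C = (15, 19)

1. C_x = 15  [2·signedArea(CAE) = -108 ∩ 2·signedArea(CAD) = -216]
2. C_y = 19  [2·signedArea(CAE) = -108 ∩ 2·signedArea(CAD) = -216]
   → C = (15, 19)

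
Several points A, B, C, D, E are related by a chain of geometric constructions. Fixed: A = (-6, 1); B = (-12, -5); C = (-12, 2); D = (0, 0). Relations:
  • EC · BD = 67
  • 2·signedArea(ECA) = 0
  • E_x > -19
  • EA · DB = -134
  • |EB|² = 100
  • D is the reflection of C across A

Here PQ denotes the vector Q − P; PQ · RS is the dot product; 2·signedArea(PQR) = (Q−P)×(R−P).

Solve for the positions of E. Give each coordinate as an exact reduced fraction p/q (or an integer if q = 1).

E = (-18, 3)

1. E_x = -18  [2·signedArea(ECA) = 0 ∩ EC · BD = 67]
2. E_y = 3  [2·signedArea(ECA) = 0 ∩ EC · BD = 67]
   → E = (-18, 3)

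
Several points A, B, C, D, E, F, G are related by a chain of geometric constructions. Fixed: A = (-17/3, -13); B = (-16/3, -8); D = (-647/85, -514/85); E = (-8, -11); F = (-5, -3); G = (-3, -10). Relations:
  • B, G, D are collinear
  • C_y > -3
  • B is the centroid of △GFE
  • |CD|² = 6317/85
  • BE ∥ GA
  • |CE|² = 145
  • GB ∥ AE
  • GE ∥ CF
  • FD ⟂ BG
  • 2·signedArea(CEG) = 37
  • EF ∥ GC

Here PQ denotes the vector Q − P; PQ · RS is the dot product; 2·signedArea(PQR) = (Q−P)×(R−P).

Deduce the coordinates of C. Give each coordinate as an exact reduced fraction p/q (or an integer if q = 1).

C = (0, -2)

1. C_x = 0  [GE ∥ CF ∩ EF ∥ GC]
2. C_y = -2  [GE ∥ CF ∩ EF ∥ GC]
   → C = (0, -2)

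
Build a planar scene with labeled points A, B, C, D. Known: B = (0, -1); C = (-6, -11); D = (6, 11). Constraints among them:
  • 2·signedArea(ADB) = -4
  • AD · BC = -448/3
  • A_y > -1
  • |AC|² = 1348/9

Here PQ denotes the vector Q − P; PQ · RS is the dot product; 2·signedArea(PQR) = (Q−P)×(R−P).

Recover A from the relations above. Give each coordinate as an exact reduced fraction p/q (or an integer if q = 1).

1. A_x = 0  [AD · BC = -448/3 ∩ 2·signedArea(ADB) = -4]
2. A_y = -1/3  [AD · BC = -448/3 ∩ 2·signedArea(ADB) = -4]
   → A = (0, -1/3)

A = (0, -1/3)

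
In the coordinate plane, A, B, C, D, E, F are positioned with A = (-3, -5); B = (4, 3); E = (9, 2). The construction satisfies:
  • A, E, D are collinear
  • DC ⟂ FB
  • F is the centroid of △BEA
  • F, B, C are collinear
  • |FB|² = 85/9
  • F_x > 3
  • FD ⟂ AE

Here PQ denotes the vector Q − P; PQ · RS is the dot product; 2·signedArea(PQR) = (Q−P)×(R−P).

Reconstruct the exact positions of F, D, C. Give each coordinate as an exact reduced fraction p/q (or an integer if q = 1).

C = (51738/16405, -13254/16405)
D = (753/193, -188/193)
F = (10/3, 0)

1. F_x = 10/3  [F is the centroid of △BEA]
2. F_y = 0  [F is the centroid of △BEA]
   → F = (10/3, 0)
3. D_x = 753/193  [A, E, D are collinear ∩ FD ⟂ AE]
4. D_y = -188/193  [A, E, D are collinear ∩ FD ⟂ AE]
   → D = (753/193, -188/193)
5. C_x = 51738/16405  [F, B, C are collinear ∩ DC ⟂ FB]
6. C_y = -13254/16405  [F, B, C are collinear ∩ DC ⟂ FB]
   → C = (51738/16405, -13254/16405)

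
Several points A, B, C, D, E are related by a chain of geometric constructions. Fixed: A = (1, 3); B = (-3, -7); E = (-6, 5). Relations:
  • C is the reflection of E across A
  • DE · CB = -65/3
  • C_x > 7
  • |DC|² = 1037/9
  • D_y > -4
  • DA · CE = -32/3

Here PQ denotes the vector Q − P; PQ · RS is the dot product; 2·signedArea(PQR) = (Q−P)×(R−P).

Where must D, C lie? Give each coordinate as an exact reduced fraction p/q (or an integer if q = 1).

1. C_x = 8  [C is the reflection of E across A]
2. C_y = 1  [C is the reflection of E across A]
   → C = (8, 1)
3. D_x = -5/3  [DA · CE = -32/3 ∩ DE · CB = -65/3]
4. D_y = -11/3  [DA · CE = -32/3 ∩ DE · CB = -65/3]
   → D = (-5/3, -11/3)

C = (8, 1)
D = (-5/3, -11/3)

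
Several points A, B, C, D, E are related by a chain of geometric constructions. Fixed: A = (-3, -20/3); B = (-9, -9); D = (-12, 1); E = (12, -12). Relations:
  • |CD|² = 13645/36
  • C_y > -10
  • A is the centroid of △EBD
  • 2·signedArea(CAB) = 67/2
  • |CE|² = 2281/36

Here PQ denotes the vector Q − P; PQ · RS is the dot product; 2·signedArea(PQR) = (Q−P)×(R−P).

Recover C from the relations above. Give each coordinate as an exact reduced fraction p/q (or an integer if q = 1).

C = (9/2, -28/3)

1. C_x = 9/2  [line 7/3·x + -6·y + -133/2 = 0 ∩ |CD|² = 13645/36]
2. C_y = -28/3  [line 7/3·x + -6·y + -133/2 = 0 ∩ |CD|² = 13645/36]
   → C = (9/2, -28/3)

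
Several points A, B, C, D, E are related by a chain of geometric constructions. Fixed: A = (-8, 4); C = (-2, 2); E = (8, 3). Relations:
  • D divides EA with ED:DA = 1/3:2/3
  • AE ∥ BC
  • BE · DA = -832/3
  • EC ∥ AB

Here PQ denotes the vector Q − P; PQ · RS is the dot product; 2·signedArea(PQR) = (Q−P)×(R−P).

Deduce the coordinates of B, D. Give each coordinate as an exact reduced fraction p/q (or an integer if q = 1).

1. B_x = -18  [AE ∥ BC ∩ EC ∥ AB]
2. B_y = 3  [AE ∥ BC ∩ EC ∥ AB]
   → B = (-18, 3)
3. D_x = 8/3  [D divides EA with ED:DA = 1/3:2/3]
4. D_y = 10/3  [D divides EA with ED:DA = 1/3:2/3]
   → D = (8/3, 10/3)

B = (-18, 3)
D = (8/3, 10/3)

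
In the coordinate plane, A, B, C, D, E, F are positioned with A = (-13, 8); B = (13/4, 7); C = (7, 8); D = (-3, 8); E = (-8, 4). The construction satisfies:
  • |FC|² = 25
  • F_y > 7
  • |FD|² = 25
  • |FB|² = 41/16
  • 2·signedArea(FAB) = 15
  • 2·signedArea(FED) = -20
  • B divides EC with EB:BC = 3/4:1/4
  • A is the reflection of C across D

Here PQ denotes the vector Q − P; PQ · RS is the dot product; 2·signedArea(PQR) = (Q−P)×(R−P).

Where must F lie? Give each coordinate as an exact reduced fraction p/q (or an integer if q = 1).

1. F_x = 2  [2·signedArea(FED) = -20 ∩ 2·signedArea(FAB) = 15]
2. F_y = 8  [2·signedArea(FED) = -20 ∩ 2·signedArea(FAB) = 15]
   → F = (2, 8)

F = (2, 8)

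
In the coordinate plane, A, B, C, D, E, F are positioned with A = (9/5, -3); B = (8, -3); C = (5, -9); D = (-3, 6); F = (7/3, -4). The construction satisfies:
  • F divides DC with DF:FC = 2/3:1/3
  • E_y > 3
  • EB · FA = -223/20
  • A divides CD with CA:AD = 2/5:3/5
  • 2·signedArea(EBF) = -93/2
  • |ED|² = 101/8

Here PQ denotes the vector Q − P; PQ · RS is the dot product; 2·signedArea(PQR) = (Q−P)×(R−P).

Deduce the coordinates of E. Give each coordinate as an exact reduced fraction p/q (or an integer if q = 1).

1. E_x = -1/4  [2·signedArea(EBF) = -93/2 ∩ EB · FA = -223/20]
2. E_y = 15/4  [2·signedArea(EBF) = -93/2 ∩ EB · FA = -223/20]
   → E = (-1/4, 15/4)

E = (-1/4, 15/4)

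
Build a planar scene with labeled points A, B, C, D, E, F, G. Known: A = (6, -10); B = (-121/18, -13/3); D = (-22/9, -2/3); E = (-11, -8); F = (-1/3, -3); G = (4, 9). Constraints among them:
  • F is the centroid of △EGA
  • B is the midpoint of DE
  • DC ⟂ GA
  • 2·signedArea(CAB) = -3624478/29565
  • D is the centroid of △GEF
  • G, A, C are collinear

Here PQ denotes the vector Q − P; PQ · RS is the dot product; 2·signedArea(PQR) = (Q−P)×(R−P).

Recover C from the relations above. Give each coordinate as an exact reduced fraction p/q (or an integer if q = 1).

C = (16214/3285, 362/3285)

1. C_x = 16214/3285  [G, A, C are collinear ∩ DC ⟂ GA]
2. C_y = 362/3285  [G, A, C are collinear ∩ DC ⟂ GA]
   → C = (16214/3285, 362/3285)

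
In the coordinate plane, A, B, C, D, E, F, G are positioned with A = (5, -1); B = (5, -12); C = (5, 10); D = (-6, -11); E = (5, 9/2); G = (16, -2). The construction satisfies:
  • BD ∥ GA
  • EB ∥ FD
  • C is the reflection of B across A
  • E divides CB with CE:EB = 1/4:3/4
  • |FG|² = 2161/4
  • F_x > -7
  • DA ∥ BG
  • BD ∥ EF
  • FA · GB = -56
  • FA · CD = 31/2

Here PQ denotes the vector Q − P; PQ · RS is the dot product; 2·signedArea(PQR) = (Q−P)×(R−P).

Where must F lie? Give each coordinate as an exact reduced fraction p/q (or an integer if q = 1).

1. F_x = -6  [EB ∥ FD ∩ BD ∥ EF]
2. F_y = 11/2  [EB ∥ FD ∩ BD ∥ EF]
   → F = (-6, 11/2)

F = (-6, 11/2)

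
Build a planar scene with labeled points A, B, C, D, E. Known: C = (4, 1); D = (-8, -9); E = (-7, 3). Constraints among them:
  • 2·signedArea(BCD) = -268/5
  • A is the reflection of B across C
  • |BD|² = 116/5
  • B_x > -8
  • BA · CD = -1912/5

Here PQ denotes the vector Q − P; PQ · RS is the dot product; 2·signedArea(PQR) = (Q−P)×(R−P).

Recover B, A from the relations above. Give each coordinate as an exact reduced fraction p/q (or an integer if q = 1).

1. B_x = -38/5  [line 10·x + -12·y + 128/5 = 0 ∩ |BD|² = 116/5]
2. B_y = -21/5  [line 10·x + -12·y + 128/5 = 0 ∩ |BD|² = 116/5]
   → B = (-38/5, -21/5)
3. A_x = 78/5  [A is the reflection of B across C]
4. A_y = 31/5  [A is the reflection of B across C]
   → A = (78/5, 31/5)

A = (78/5, 31/5)
B = (-38/5, -21/5)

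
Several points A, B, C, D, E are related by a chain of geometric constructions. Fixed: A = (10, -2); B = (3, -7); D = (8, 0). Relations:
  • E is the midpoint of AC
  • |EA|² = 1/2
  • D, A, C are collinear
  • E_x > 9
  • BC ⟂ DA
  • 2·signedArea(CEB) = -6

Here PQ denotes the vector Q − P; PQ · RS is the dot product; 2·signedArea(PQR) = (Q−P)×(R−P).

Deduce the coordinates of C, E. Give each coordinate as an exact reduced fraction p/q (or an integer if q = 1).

C = (9, -1)
E = (19/2, -3/2)

1. C_x = 9  [D, A, C are collinear ∩ BC ⟂ DA]
2. C_y = -1  [D, A, C are collinear ∩ BC ⟂ DA]
   → C = (9, -1)
3. E_x = 19/2  [E is the midpoint of AC]
4. E_y = -3/2  [E is the midpoint of AC]
   → E = (19/2, -3/2)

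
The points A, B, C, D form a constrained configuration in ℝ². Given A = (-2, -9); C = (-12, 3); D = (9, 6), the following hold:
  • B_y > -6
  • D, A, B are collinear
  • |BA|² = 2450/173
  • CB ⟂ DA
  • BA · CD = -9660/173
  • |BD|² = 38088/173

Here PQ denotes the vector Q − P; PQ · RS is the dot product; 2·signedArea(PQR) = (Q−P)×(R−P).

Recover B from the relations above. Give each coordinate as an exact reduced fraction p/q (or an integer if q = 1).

B = (39/173, -1032/173)

1. B_x = 39/173  [D, A, B are collinear ∩ CB ⟂ DA]
2. B_y = -1032/173  [D, A, B are collinear ∩ CB ⟂ DA]
   → B = (39/173, -1032/173)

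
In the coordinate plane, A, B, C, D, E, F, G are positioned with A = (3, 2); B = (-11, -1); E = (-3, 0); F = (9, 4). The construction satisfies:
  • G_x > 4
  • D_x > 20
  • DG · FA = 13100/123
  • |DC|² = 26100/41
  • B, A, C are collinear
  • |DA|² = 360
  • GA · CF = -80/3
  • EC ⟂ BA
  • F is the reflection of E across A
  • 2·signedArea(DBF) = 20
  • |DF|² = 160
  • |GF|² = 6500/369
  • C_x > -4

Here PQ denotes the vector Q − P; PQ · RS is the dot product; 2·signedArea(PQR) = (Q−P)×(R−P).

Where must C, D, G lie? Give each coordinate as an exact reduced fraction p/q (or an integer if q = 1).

C = (-129/41, 28/41)
D = (21, 8)
G = (203/41, 356/123)

1. C_x = -129/41  [B, A, C are collinear ∩ EC ⟂ BA]
2. C_y = 28/41  [B, A, C are collinear ∩ EC ⟂ BA]
   → C = (-129/41, 28/41)
3. D_x = 21  [line -5·x + 20·y + -55 = 0 ∩ |DA|² = 360]
4. D_y = 8  [line -5·x + 20·y + -55 = 0 ∩ |DA|² = 360]
   → D = (21, 8)
5. G_x = 203/41  [GA · CF = -80/3 ∩ DG · FA = 13100/123]
6. G_y = 356/123  [GA · CF = -80/3 ∩ DG · FA = 13100/123]
   → G = (203/41, 356/123)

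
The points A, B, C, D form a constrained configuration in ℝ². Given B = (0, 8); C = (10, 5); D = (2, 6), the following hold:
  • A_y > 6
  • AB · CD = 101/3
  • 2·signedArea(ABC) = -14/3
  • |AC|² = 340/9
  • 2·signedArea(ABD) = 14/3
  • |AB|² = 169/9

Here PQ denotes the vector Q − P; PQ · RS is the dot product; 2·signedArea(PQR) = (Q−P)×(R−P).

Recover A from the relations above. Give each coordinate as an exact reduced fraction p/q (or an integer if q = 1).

1. A_x = 4  [2·signedArea(ABC) = -14/3 ∩ 2·signedArea(ABD) = 14/3]
2. A_y = 19/3  [2·signedArea(ABC) = -14/3 ∩ 2·signedArea(ABD) = 14/3]
   → A = (4, 19/3)

A = (4, 19/3)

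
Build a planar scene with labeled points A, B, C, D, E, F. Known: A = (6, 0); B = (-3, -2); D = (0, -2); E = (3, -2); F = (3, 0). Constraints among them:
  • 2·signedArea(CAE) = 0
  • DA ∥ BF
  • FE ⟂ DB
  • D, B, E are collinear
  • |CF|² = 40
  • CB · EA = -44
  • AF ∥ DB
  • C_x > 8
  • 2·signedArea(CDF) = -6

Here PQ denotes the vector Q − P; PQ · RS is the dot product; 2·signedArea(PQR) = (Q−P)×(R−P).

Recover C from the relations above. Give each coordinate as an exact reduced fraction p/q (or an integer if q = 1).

C = (9, 2)

1. C_x = 9  [2·signedArea(CAE) = 0 ∩ CB · EA = -44]
2. C_y = 2  [2·signedArea(CAE) = 0 ∩ CB · EA = -44]
   → C = (9, 2)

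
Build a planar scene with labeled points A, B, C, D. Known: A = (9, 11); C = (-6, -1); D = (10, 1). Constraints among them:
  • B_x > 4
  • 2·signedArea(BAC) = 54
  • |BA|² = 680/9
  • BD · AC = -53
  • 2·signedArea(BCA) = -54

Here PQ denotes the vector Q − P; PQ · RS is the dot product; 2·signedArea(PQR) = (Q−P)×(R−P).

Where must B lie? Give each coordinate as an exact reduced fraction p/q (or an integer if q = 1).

B = (13/3, 11/3)

1. B_x = 13/3  [BD · AC = -53 ∩ 2·signedArea(BAC) = 54]
2. B_y = 11/3  [BD · AC = -53 ∩ 2·signedArea(BAC) = 54]
   → B = (13/3, 11/3)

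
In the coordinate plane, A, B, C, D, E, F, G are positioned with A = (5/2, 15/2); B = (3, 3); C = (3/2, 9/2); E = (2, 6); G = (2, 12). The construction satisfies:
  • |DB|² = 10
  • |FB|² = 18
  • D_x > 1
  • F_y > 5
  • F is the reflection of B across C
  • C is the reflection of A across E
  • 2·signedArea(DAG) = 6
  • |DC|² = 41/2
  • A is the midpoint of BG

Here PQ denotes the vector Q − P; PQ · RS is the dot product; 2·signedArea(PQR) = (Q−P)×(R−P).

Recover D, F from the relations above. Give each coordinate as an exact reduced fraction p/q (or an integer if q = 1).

1. D_x = 2  [line -9/2·x + -1/2·y + 9 = 0 ∩ |DC|² = 41/2]
2. D_y = 0  [line -9/2·x + -1/2·y + 9 = 0 ∩ |DC|² = 41/2]
   → D = (2, 0)
3. F_x = 0  [F is the reflection of B across C]
4. F_y = 6  [F is the reflection of B across C]
   → F = (0, 6)

D = (2, 0)
F = (0, 6)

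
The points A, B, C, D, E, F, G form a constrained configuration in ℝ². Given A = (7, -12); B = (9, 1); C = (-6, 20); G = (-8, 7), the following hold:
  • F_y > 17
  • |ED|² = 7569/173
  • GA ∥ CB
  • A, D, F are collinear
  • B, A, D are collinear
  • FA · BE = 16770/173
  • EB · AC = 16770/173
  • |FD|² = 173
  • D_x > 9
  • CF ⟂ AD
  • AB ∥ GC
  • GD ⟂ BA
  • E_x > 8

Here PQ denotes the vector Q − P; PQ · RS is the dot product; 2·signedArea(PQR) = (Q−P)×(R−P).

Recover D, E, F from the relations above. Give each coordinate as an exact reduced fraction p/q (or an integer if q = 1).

D = (1645/173, 745/173)
E = (1471/173, -386/173)
F = (1991/173, 2994/173)

1. D_x = 1645/173  [B, A, D are collinear ∩ GD ⟂ BA]
2. D_y = 745/173  [B, A, D are collinear ∩ GD ⟂ BA]
   → D = (1645/173, 745/173)
3. F_x = 1991/173  [A, D, F are collinear ∩ CF ⟂ AD]
4. F_y = 2994/173  [A, D, F are collinear ∩ CF ⟂ AD]
   → F = (1991/173, 2994/173)
5. E_x = 1471/173  [EB · AC = 16770/173 ∩ FA · BE = 16770/173]
6. E_y = -386/173  [EB · AC = 16770/173 ∩ FA · BE = 16770/173]
   → E = (1471/173, -386/173)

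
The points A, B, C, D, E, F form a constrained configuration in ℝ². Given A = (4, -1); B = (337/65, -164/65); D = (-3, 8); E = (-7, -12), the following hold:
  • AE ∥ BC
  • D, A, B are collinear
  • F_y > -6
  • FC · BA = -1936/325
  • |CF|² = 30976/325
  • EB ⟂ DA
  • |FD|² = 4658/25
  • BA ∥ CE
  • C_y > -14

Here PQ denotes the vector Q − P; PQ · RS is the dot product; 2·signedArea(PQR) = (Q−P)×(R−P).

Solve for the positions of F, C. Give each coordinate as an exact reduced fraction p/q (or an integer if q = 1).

1. C_x = -378/65  [BA ∥ CE ∩ AE ∥ BC]
2. C_y = -879/65  [BA ∥ CE ∩ AE ∥ BC]
   → C = (-378/65, -879/65)
3. F_x = -2/5  [line 77/65·x + -99/65·y + -2519/325 = 0 ∩ |CF|² = 30976/325]
4. F_y = -27/5  [line 77/65·x + -99/65·y + -2519/325 = 0 ∩ |CF|² = 30976/325]
   → F = (-2/5, -27/5)

C = (-378/65, -879/65)
F = (-2/5, -27/5)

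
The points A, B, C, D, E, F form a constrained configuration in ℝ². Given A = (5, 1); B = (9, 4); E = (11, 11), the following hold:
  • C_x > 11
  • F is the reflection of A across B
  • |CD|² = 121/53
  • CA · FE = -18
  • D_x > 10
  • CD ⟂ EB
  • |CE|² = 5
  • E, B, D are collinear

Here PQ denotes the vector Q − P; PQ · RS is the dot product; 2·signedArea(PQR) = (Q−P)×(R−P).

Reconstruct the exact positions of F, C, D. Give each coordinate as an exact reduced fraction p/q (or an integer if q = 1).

C = (12, 9)
D = (559/53, 499/53)
F = (13, 7)

1. F_x = 13  [F is the reflection of A across B]
2. F_y = 7  [F is the reflection of A across B]
   → F = (13, 7)
3. C_x = 12  [line 2·x + -4·y + 12 = 0 ∩ |CE|² = 5]
4. C_y = 9  [line 2·x + -4·y + 12 = 0 ∩ |CE|² = 5]
   → C = (12, 9)
5. D_x = 559/53  [E, B, D are collinear ∩ CD ⟂ EB]
6. D_y = 499/53  [E, B, D are collinear ∩ CD ⟂ EB]
   → D = (559/53, 499/53)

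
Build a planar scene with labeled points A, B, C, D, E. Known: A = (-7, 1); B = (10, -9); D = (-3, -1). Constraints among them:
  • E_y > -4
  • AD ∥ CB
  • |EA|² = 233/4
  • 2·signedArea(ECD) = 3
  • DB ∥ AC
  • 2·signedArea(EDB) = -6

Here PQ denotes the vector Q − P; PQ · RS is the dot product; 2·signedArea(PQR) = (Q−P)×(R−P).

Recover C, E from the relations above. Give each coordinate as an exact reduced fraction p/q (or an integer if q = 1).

1. C_x = 6  [AD ∥ CB ∩ DB ∥ AC]
2. C_y = -7  [AD ∥ CB ∩ DB ∥ AC]
   → C = (6, -7)
3. E_x = -1/2  [2·signedArea(ECD) = 3 ∩ 2·signedArea(EDB) = -6]
4. E_y = -3  [2·signedArea(ECD) = 3 ∩ 2·signedArea(EDB) = -6]
   → E = (-1/2, -3)

C = (6, -7)
E = (-1/2, -3)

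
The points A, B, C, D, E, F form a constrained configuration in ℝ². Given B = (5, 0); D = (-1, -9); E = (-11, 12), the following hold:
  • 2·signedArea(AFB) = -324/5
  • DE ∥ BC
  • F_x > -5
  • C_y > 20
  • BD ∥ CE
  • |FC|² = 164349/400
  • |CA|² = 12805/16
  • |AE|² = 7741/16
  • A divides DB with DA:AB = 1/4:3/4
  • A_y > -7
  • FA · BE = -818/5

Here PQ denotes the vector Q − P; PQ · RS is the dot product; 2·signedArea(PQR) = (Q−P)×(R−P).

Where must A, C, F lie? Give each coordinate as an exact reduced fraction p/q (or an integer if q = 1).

1. A_x = 1/2  [A divides DB with DA:AB = 1/4:3/4]
2. A_y = -27/4  [A divides DB with DA:AB = 1/4:3/4]
   → A = (1/2, -27/4)
3. C_x = -5  [BD ∥ CE ∩ DE ∥ BC]
4. C_y = 21  [BD ∥ CE ∩ DE ∥ BC]
   → C = (-5, 21)
5. F_x = -41/10  [FA · BE = -818/5 ∩ 2·signedArea(AFB) = -324/5]
6. F_y = 3/4  [FA · BE = -818/5 ∩ 2·signedArea(AFB) = -324/5]
   → F = (-41/10, 3/4)

A = (1/2, -27/4)
C = (-5, 21)
F = (-41/10, 3/4)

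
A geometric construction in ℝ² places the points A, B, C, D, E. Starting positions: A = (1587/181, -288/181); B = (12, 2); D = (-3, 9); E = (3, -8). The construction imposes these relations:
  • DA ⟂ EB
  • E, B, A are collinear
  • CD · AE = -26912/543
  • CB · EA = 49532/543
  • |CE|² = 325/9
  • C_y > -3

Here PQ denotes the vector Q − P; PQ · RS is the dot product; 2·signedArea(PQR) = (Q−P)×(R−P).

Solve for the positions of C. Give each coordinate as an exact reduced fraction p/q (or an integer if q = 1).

1. C_x = 1  [line -1044/181·x + -1160/181·y + -4988/543 = 0 ∩ |CE|² = 325/9]
2. C_y = -7/3  [line -1044/181·x + -1160/181·y + -4988/543 = 0 ∩ |CE|² = 325/9]
   → C = (1, -7/3)

C = (1, -7/3)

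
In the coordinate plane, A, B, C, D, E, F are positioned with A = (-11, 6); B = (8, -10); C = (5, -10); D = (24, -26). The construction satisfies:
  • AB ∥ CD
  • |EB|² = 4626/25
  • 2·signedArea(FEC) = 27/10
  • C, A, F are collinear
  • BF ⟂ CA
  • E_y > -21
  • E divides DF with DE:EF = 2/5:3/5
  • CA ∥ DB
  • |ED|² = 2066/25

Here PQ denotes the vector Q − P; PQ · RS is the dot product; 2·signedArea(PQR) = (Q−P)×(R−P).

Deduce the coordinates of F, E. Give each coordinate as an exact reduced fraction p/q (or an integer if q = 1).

1. F_x = 13/2  [C, A, F are collinear ∩ BF ⟂ CA]
2. F_y = -23/2  [C, A, F are collinear ∩ BF ⟂ CA]
   → F = (13/2, -23/2)
3. E_x = 17  [E divides DF with DE:EF = 2/5:3/5]
4. E_y = -101/5  [E divides DF with DE:EF = 2/5:3/5]
   → E = (17, -101/5)

E = (17, -101/5)
F = (13/2, -23/2)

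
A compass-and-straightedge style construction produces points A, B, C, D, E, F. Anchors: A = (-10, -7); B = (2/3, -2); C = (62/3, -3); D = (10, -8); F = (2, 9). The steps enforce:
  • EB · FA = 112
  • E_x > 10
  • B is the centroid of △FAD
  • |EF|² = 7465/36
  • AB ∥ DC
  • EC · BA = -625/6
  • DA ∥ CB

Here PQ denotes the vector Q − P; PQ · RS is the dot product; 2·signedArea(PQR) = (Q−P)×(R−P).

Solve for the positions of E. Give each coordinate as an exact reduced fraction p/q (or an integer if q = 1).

E = (32/3, -5/2)

1. E_x = 32/3  [EB · FA = 112 ∩ EC · BA = -625/6]
2. E_y = -5/2  [EB · FA = 112 ∩ EC · BA = -625/6]
   → E = (32/3, -5/2)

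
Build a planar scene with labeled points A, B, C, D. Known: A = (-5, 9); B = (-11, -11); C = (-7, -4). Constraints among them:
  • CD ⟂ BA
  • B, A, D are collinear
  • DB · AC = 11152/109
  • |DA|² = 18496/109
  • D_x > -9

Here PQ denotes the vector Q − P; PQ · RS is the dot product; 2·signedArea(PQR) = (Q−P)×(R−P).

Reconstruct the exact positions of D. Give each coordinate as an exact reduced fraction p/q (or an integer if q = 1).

D = (-953/109, -379/109)

1. D_x = -953/109  [B, A, D are collinear ∩ CD ⟂ BA]
2. D_y = -379/109  [B, A, D are collinear ∩ CD ⟂ BA]
   → D = (-953/109, -379/109)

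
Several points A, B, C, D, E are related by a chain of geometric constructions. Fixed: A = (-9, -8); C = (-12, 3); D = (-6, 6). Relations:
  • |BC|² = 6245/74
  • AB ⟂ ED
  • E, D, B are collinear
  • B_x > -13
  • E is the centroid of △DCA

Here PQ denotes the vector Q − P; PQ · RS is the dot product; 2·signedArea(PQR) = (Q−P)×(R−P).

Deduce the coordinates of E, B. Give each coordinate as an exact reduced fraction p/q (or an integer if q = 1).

1. E_x = -9  [E is the centroid of △DCA]
2. E_y = 1/3  [E is the centroid of △DCA]
   → E = (-9, 1/3)
3. B_x = -921/74  [E, D, B are collinear ∩ AB ⟂ ED]
4. B_y = -457/74  [E, D, B are collinear ∩ AB ⟂ ED]
   → B = (-921/74, -457/74)

B = (-921/74, -457/74)
E = (-9, 1/3)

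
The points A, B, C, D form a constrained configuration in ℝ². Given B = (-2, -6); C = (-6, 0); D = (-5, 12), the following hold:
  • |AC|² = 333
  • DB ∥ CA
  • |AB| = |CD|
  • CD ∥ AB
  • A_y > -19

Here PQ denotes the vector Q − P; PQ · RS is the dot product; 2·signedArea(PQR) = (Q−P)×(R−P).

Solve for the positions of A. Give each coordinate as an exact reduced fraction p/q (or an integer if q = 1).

A = (-3, -18)

1. A_x = -3  [CD ∥ AB ∩ DB ∥ CA]
2. A_y = -18  [CD ∥ AB ∩ DB ∥ CA]
   → A = (-3, -18)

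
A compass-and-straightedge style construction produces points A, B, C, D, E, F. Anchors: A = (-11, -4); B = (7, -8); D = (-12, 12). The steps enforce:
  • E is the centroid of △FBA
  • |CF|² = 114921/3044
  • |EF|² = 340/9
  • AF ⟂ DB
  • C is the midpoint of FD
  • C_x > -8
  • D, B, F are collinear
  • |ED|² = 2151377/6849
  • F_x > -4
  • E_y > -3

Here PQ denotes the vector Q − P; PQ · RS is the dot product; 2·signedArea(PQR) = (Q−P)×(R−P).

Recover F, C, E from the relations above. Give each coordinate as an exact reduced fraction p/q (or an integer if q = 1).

C = (-11823/1522, 5742/761)
E = (-5735/2283, -2260/761)
F = (-2691/761, 2352/761)

1. F_x = -2691/761  [D, B, F are collinear ∩ AF ⟂ DB]
2. F_y = 2352/761  [D, B, F are collinear ∩ AF ⟂ DB]
   → F = (-2691/761, 2352/761)
3. C_x = -11823/1522  [C is the midpoint of FD]
4. C_y = 5742/761  [C is the midpoint of FD]
   → C = (-11823/1522, 5742/761)
5. E_x = -5735/2283  [E is the centroid of △FBA]
6. E_y = -2260/761  [E is the centroid of △FBA]
   → E = (-5735/2283, -2260/761)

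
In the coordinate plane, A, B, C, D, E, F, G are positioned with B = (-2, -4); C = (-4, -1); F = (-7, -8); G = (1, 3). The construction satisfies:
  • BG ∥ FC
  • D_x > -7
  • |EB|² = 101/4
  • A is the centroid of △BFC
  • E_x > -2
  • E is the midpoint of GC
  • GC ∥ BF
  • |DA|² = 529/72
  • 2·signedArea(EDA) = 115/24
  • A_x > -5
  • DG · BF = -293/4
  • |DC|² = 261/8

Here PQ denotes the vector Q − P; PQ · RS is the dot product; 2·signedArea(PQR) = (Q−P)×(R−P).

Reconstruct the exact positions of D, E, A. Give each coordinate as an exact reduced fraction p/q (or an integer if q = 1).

1. D_x = -25/4  [line 5·x + 4·y + 225/4 = 0 ∩ |DC|² = 261/8]
2. D_y = -25/4  [line 5·x + 4·y + 225/4 = 0 ∩ |DC|² = 261/8]
   → D = (-25/4, -25/4)
3. E_x = -3/2  [E is the midpoint of GC]
4. E_y = 1  [E is the midpoint of GC]
   → E = (-3/2, 1)
5. A_x = -13/3  [A is the centroid of △BFC]
6. A_y = -13/3  [A is the centroid of △BFC]
   → A = (-13/3, -13/3)

A = (-13/3, -13/3)
D = (-25/4, -25/4)
E = (-3/2, 1)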